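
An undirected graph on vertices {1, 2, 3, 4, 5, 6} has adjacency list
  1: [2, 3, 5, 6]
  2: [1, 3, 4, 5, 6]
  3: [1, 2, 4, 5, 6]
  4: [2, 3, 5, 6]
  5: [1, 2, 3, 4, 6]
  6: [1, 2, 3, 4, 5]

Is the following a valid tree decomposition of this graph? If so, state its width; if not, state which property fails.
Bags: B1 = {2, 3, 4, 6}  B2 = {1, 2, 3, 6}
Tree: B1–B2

A tree decomposition must satisfy three properties: every vertex lies in some bag; for every edge, both endpoints lie together in some bag; and for every vertex, the bags containing it form a connected subtree. Here vertex 5 appears in no bag, so the decomposition is invalid.

No — vertex 5 appears in no bag.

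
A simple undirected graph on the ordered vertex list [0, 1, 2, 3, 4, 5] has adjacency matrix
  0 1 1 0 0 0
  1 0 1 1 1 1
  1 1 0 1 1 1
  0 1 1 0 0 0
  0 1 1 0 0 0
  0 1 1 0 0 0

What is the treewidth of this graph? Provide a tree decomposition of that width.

Each bag holds 3 vertices, so the decomposition has width 2, which upper-bounds the treewidth. On the other hand G contains the 3-clique {0, 1, 2}. A clique must lie in a single bag of any decomposition, so no decomposition can have width below 2. Combining the bounds, tw(G) = 2.

Treewidth 2.
One such decomposition:
Bags: B1 = {1, 2, 5}  B2 = {0, 1, 2}  B3 = {1, 2, 3}  B4 = {1, 2, 4}
Tree: B1–B2, B2–B3, B3–B4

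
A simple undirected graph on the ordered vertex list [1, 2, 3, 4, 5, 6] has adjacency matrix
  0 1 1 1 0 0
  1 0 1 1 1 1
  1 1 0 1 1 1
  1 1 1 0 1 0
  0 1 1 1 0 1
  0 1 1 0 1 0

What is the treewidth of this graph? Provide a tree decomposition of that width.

Treewidth 3.
One optimal decomposition is:
Bags: B1 = {2, 3, 4, 5}  B2 = {2, 3, 5, 6}  B3 = {1, 2, 3, 4}
Tree: B1–B2, B1–B3

Every bag has size at most 4, so the width is 4 − 1 = 3 and tw(G) ≤ 3. On the other hand G contains the 4-clique {1, 2, 3, 4}. A clique must lie in a single bag of any decomposition, so no decomposition can have width below 3. Combining the bounds, tw(G) = 3.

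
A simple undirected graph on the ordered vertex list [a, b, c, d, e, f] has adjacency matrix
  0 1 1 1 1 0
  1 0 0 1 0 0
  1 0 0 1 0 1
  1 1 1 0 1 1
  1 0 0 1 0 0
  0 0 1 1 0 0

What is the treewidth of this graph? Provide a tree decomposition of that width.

Every bag has size at most 3, so the width is 3 − 1 = 2 and tw(G) ≤ 2. On the other hand G contains the 3-clique {a, d, e}. A clique must lie in a single bag of any decomposition, so no decomposition can have width below 2. Therefore the treewidth is 2.

Treewidth 2.
Bags: B1 = {a, c, d}  B2 = {a, b, d}  B3 = {c, d, f}  B4 = {a, d, e}
Tree: B1–B2, B1–B3, B2–B4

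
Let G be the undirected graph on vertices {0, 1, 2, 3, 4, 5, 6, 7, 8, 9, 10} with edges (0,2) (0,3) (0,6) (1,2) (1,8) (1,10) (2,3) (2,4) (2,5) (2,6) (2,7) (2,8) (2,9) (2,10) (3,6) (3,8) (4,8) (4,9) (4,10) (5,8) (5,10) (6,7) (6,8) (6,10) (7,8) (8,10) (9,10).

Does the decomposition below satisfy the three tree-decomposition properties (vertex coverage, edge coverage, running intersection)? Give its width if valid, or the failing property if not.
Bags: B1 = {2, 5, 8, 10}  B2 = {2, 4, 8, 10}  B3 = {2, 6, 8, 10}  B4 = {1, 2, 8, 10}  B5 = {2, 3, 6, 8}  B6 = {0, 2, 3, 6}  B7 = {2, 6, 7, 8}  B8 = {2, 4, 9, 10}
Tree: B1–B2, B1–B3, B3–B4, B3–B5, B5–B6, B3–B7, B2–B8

Vertex coverage: the bags together contain {0, 1, 2, 3, 4, 5, 6, 7, 8, 9, 10}, the full vertex set. Edge coverage: each edge of G has both endpoints in at least one bag. Running intersection: for every vertex, the bags containing it form a connected subtree. All three properties hold, so this is a valid tree decomposition of width max|bag| − 1 = 3, and hence tw(G) ≤ 3.

Yes; width 3.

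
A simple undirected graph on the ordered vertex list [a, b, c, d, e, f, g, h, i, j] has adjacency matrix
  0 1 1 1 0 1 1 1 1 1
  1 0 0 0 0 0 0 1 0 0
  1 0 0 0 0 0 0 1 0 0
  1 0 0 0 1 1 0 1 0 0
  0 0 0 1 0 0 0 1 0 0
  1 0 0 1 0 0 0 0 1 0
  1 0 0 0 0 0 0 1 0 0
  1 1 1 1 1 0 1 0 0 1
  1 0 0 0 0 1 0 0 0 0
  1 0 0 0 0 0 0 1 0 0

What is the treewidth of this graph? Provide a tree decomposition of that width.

Treewidth 2.
One optimal decomposition is:
Bags: B1 = {a, c, h}  B2 = {a, d, h}  B3 = {a, d, f}  B4 = {a, f, i}  B5 = {d, e, h}  B6 = {a, h, j}  B7 = {a, g, h}  B8 = {a, b, h}
Tree: B1–B2, B2–B3, B3–B4, B2–B5, B2–B6, B2–B7, B2–B8

Each bag holds 3 vertices, so the decomposition has width 2, which upper-bounds the treewidth. For the lower bound, the 3 vertices {d, e, h} are pairwise adjacent, and any tree decomposition puts a clique entirely inside one bag — forcing width ≥ 2. Therefore the treewidth is 2.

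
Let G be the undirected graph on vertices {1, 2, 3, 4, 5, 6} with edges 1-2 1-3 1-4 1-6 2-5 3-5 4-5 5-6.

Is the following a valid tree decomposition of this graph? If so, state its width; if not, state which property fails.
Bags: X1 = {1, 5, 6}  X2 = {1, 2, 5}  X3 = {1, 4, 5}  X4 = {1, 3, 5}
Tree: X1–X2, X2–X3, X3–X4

Checking the three conditions: (i) the bags cover all of {1, 2, 3, 4, 5, 6}; (ii) for each edge, some bag contains both endpoints; (iii) the bags containing any fixed vertex form a subtree. All hold, so the decomposition is valid with width 3 − 1 = 2.

Yes; width 2.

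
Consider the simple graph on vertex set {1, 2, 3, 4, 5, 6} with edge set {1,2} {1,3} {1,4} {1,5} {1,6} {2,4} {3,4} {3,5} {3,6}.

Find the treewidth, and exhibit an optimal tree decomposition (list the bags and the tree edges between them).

Treewidth 2.
One optimal decomposition is:
Bags: B1 = {1, 3, 4}  B2 = {1, 2, 4}  B3 = {1, 3, 6}  B4 = {1, 3, 5}
Tree: B1–B2, B1–B3, B3–B4

Each bag holds 3 vertices, so the decomposition has width 2, which upper-bounds the treewidth. On the other hand G contains the 3-clique {1, 2, 4}. A clique must lie in a single bag of any decomposition, so no decomposition can have width below 2. The upper and lower bounds meet at 2, so that is the treewidth.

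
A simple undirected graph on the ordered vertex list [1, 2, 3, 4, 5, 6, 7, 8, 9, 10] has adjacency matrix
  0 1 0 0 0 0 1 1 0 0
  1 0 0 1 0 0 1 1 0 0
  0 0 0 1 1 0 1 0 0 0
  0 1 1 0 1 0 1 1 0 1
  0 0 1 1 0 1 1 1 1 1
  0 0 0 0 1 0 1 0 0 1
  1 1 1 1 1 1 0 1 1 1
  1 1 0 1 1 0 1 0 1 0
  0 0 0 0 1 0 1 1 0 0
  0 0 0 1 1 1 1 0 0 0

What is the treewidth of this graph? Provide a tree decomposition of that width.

Each bag holds 4 vertices, so the decomposition has width 3, which upper-bounds the treewidth. Conversely, {1, 2, 7, 8} is a clique of size 4, and the vertices of any clique must share a bag in every tree decomposition; so some bag has ≥ 4 vertices and tw(G) ≥ 3. The upper and lower bounds meet at 3, so that is the treewidth.

Treewidth 3.
One such decomposition:
Bags: B1 = {2, 4, 7, 8}  B2 = {1, 2, 7, 8}  B3 = {4, 5, 7, 8}  B4 = {4, 5, 7, 10}  B5 = {3, 4, 5, 7}  B6 = {5, 7, 8, 9}  B7 = {5, 6, 7, 10}
Tree: B1–B2, B1–B3, B3–B4, B4–B5, B3–B6, B4–B7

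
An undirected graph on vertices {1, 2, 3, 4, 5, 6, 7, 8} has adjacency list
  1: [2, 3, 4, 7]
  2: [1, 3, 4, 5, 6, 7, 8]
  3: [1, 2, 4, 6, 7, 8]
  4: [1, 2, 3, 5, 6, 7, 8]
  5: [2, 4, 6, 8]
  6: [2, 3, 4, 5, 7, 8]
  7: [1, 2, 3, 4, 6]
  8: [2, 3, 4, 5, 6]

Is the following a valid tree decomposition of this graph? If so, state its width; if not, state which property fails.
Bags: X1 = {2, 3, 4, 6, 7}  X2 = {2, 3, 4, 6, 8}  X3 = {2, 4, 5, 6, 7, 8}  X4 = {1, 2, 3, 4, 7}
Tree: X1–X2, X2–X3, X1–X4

No — bags containing vertex 7 are not connected in the tree.

A tree decomposition must satisfy three properties: every vertex lies in some bag; for every edge, both endpoints lie together in some bag; and for every vertex, the bags containing it form a connected subtree. Here bags containing vertex 7 are not connected in the tree, so the decomposition is invalid.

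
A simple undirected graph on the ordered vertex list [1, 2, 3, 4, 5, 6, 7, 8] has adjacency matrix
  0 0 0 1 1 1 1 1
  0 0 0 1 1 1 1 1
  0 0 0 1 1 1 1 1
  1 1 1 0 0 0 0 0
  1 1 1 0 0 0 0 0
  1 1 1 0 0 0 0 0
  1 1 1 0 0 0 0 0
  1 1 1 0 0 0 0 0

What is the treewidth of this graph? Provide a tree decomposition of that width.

Each bag holds 4 vertices, so the decomposition has width 3, which upper-bounds the treewidth. For the lower bound: the 4 vertex sets {1,6}, {3,5}, {2}, {7} are disjoint, each induces a connected subgraph, and every pair is joined by at least one edge of G. Contracting each set to a single vertex therefore yields K_{4} as a minor, and since treewidth is minor-monotone, tw(G) ≥ tw(K_{4}) = 3. Combining the bounds, tw(G) = 3.

Treewidth 3.
One such decomposition:
Bags: B1 = {1, 2, 3, 6}  B2 = {1, 2, 3, 5}  B3 = {1, 2, 3, 7}  B4 = {1, 2, 3, 4}  B5 = {1, 2, 3, 8}
Tree: B1–B2, B2–B3, B3–B4, B4–B5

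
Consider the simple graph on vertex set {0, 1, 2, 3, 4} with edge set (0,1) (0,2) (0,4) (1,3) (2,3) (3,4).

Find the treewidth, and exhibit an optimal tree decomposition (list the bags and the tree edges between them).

Treewidth 2.
Bags: B1 = {0, 2, 3}  B2 = {0, 1, 3}  B3 = {0, 3, 4}
Tree: B1–B2, B2–B3

The largest bag has 3 vertices, giving width 2; this decomposition certifies tw(G) ≤ 2. The edges 0–2–3–1–0 form a cycle, so G is not a tree and its treewidth is at least 2. Hence tw(G) = 2 exactly.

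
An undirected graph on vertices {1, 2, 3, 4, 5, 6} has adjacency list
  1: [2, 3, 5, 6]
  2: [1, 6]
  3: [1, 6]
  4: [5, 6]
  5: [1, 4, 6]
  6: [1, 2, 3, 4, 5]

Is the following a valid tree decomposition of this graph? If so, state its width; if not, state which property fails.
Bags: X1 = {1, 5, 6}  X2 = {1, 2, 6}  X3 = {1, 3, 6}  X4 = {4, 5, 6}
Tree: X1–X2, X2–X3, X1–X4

Checking the three conditions: (i) the bags cover all of {1, 2, 3, 4, 5, 6}; (ii) for each edge, some bag contains both endpoints; (iii) the bags containing any fixed vertex form a subtree. All hold, so the decomposition is valid with width 3 − 1 = 2.

Yes; width 2.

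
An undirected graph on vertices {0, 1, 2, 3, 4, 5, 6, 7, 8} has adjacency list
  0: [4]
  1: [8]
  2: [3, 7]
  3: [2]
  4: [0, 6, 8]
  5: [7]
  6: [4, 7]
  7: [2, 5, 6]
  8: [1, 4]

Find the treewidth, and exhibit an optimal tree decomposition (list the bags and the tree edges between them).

Each bag holds 2 vertices, so the decomposition has width 1, which upper-bounds the treewidth. Since G has at least one edge (e.g. 7–6), it is not an edgeless graph, so tw(G) ≥ 1. Therefore the treewidth is 1.

Treewidth 1.
One such decomposition:
Bags: B1 = {6, 7}  B2 = {4, 6}  B3 = {2, 7}  B4 = {2, 3}  B5 = {5, 7}  B6 = {0, 4}  B7 = {4, 8}  B8 = {1, 8}
Tree: B1–B2, B1–B3, B3–B4, B1–B5, B2–B6, B2–B7, B7–B8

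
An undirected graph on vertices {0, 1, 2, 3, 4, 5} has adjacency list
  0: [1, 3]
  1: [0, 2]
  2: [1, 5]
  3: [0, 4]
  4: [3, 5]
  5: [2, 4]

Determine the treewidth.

A width-2 tree decomposition is:
Bags: B1 = {2, 4, 5}  B2 = {2, 3, 4}  B3 = {0, 2, 3}  B4 = {0, 1, 2}
Tree: B1–B2, B2–B3, B3–B4
Each bag holds 3 vertices, so the decomposition has width 2, which upper-bounds the treewidth. Since 2–5–4–3–0–1–2 is a cycle in G, G is not acyclic. Forests are exactly the graphs of treewidth ≤ 1, so tw(G) ≥ 2. Therefore the treewidth is 2.

2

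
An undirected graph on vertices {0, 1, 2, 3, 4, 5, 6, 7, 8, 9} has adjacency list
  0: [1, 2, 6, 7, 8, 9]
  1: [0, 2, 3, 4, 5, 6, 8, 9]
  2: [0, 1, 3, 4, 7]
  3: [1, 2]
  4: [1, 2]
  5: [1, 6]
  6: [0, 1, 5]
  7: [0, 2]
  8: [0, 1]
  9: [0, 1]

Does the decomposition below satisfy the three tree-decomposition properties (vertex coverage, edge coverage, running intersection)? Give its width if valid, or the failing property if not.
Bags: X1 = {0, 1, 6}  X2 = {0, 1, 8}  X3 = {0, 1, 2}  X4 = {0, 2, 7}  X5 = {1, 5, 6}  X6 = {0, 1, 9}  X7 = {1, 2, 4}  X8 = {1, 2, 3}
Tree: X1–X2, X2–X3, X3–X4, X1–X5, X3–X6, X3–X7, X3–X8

Vertex coverage: the bags together contain {0, 1, 2, 3, 4, 5, 6, 7, 8, 9}, the full vertex set. Edge coverage: each edge of G has both endpoints in at least one bag. Running intersection: for every vertex, the bags containing it form a connected subtree. All three properties hold, so this is a valid tree decomposition of width max|bag| − 1 = 2, and hence tw(G) ≤ 2.

Yes; width 2.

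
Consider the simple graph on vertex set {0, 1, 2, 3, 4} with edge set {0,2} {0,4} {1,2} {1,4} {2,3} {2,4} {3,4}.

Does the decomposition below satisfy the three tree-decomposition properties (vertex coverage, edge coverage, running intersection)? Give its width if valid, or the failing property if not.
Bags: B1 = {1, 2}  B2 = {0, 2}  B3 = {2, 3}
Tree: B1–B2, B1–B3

No — vertex 4 appears in no bag.

A tree decomposition must satisfy three properties: every vertex lies in some bag; for every edge, both endpoints lie together in some bag; and for every vertex, the bags containing it form a connected subtree. Here vertex 4 appears in no bag, so the decomposition is invalid.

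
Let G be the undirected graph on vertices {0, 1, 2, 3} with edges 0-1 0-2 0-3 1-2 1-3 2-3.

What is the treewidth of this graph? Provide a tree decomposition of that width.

Treewidth 3.
Bags: B1 = {0, 1, 2, 3}
Tree: (single bag)

A single bag containing all 4 vertices is trivially a valid decomposition of width 3. On the other hand G contains the 4-clique {0, 1, 2, 3}. A clique must lie in a single bag of any decomposition, so no decomposition can have width below 3. Combining the bounds, tw(G) = 3.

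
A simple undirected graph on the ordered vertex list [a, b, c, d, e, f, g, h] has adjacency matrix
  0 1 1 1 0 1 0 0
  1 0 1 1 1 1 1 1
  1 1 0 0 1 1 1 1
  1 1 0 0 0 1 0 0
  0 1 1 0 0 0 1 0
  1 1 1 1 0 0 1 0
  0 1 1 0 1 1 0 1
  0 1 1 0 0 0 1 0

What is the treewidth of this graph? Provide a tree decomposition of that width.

Treewidth 3.
One such decomposition:
Bags: B1 = {b, c, e, g}  B2 = {b, c, f, g}  B3 = {a, b, c, f}  B4 = {b, c, g, h}  B5 = {a, b, d, f}
Tree: B1–B2, B2–B3, B1–B4, B3–B5

The largest bag has 4 vertices, giving width 3; this decomposition certifies tw(G) ≤ 3. For the lower bound, the 4 vertices {a, b, d, f} are pairwise adjacent, and any tree decomposition puts a clique entirely inside one bag — forcing width ≥ 3. Therefore the treewidth is 3.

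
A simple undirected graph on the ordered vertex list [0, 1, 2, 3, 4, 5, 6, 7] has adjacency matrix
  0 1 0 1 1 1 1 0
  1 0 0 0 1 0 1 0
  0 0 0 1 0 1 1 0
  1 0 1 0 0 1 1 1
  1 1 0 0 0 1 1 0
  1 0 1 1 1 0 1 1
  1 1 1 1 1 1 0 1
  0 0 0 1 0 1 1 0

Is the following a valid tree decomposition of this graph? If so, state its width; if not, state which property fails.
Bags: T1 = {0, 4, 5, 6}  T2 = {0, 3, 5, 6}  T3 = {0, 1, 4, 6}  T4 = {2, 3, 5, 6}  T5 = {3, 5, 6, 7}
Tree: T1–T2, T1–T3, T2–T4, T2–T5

Vertex coverage: the bags together contain {0, 1, 2, 3, 4, 5, 6, 7}, the full vertex set. Edge coverage: each edge of G has both endpoints in at least one bag. Running intersection: for every vertex, the bags containing it form a connected subtree. All three properties hold, so this is a valid tree decomposition of width max|bag| − 1 = 3, and hence tw(G) ≤ 3.

Yes; width 3.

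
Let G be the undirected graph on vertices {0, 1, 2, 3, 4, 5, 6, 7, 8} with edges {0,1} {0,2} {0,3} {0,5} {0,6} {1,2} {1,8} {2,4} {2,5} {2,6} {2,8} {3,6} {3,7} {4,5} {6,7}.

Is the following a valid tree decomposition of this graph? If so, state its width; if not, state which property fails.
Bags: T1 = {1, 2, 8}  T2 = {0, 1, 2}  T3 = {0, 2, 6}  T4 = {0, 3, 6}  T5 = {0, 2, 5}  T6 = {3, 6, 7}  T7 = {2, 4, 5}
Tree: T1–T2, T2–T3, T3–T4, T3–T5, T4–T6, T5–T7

Every vertex of G appears in some bag (union = {0, 1, 2, 3, 4, 5, 6, 7, 8}); every edge is covered by a bag; and for each vertex v the set of bags containing v is connected in the bag tree. The decomposition is therefore valid. The largest bag has 3 vertices, so the width is 2.

Yes; width 2.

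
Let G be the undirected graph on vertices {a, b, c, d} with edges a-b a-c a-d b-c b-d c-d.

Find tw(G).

3

A width-3 tree decomposition is:
Bags: B1 = {a, b, c, d}
Tree: (single bag)
A single bag containing all 4 vertices is trivially a valid decomposition of width 3. Conversely, {a, b, c, d} is a clique of size 4, and the vertices of any clique must share a bag in every tree decomposition; so some bag has ≥ 4 vertices and tw(G) ≥ 3. The upper and lower bounds meet at 3, so that is the treewidth.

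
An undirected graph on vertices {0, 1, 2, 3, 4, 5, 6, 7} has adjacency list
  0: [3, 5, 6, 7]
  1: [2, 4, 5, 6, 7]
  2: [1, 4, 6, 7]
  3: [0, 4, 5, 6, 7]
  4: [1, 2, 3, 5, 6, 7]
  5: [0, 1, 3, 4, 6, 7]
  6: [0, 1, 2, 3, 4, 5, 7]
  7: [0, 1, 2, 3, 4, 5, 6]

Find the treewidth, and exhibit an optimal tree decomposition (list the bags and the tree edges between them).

Treewidth 4.
One optimal decomposition is:
Bags: B1 = {1, 2, 4, 6, 7}  B2 = {1, 4, 5, 6, 7}  B3 = {3, 4, 5, 6, 7}  B4 = {0, 3, 5, 6, 7}
Tree: B1–B2, B2–B3, B3–B4

The largest bag has 5 vertices, giving width 4; this decomposition certifies tw(G) ≤ 4. Conversely, {0, 3, 5, 6, 7} is a clique of size 5, and the vertices of any clique must share a bag in every tree decomposition; so some bag has ≥ 5 vertices and tw(G) ≥ 4. Hence tw(G) = 4 exactly.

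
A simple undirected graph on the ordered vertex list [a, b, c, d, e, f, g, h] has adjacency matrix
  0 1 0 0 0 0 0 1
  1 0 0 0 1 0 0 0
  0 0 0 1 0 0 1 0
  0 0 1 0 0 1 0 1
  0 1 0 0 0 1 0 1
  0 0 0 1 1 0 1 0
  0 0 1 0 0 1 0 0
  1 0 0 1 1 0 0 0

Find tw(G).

2

A width-2 tree decomposition is:
Bags: B1 = {c, f, g}  B2 = {c, d, f}  B3 = {d, e, f}  B4 = {d, e, h}  B5 = {b, e, h}  B6 = {a, b, h}
Tree: B1–B2, B2–B3, B3–B4, B4–B5, B5–B6
The largest bag has 3 vertices, giving width 2; this decomposition certifies tw(G) ≤ 2. The edges g–c–d–f–g form a cycle, so G is not a tree and its treewidth is at least 2. Hence tw(G) = 2 exactly.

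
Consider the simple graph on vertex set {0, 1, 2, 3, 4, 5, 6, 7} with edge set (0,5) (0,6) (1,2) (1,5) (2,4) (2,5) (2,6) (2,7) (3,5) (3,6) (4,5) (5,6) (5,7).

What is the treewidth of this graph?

A width-2 tree decomposition is:
Bags: B1 = {2, 5, 6}  B2 = {3, 5, 6}  B3 = {2, 5, 7}  B4 = {1, 2, 5}  B5 = {2, 4, 5}  B6 = {0, 5, 6}
Tree: B1–B2, B1–B3, B3–B4, B1–B5, B2–B6
Every bag has size at most 3, so the width is 3 − 1 = 2 and tw(G) ≤ 2. Conversely, {0, 5, 6} is a clique of size 3, and the vertices of any clique must share a bag in every tree decomposition; so some bag has ≥ 3 vertices and tw(G) ≥ 2. The upper and lower bounds meet at 2, so that is the treewidth.

2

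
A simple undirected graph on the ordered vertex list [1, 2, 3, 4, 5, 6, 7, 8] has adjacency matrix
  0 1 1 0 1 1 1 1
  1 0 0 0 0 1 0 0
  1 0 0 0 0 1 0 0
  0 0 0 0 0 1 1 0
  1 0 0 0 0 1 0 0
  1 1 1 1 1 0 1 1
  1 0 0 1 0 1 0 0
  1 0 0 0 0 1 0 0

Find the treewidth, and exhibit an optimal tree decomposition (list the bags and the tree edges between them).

Treewidth 2.
One such decomposition:
Bags: B1 = {1, 6, 7}  B2 = {1, 6, 8}  B3 = {1, 3, 6}  B4 = {1, 5, 6}  B5 = {4, 6, 7}  B6 = {1, 2, 6}
Tree: B1–B2, B1–B3, B3–B4, B1–B5, B4–B6

Every bag has size at most 3, so the width is 3 − 1 = 2 and tw(G) ≤ 2. On the other hand G contains the 3-clique {1, 2, 6}. A clique must lie in a single bag of any decomposition, so no decomposition can have width below 2. The upper and lower bounds meet at 2, so that is the treewidth.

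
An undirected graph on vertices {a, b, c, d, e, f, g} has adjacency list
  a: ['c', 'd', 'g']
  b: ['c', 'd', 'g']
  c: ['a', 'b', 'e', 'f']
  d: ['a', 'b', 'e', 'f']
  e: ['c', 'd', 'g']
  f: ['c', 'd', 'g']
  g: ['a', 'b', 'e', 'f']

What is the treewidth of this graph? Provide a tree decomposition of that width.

Every bag has size at most 4, so the width is 4 − 1 = 3 and tw(G) ≤ 3. For the lower bound: the 4 vertex sets {f,g}, {a,c}, {d}, {e} are disjoint, each induces a connected subgraph, and every pair is joined by at least one edge of G. Contracting each set to a single vertex therefore yields K_{4} as a minor, and since treewidth is minor-monotone, tw(G) ≥ tw(K_{4}) = 3. Therefore the treewidth is 3.

Treewidth 3.
Bags: B1 = {c, d, f, g}  B2 = {a, c, d, g}  B3 = {c, d, e, g}  B4 = {b, c, d, g}
Tree: B1–B2, B2–B3, B3–B4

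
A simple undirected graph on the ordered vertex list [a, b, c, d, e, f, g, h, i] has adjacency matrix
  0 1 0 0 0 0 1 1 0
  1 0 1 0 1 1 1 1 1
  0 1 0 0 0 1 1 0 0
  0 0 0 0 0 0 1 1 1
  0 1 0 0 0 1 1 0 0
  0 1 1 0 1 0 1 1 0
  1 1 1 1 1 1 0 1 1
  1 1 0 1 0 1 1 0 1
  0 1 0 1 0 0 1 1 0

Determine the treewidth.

A width-3 tree decomposition is:
Bags: B1 = {d, g, h, i}  B2 = {b, g, h, i}  B3 = {b, f, g, h}  B4 = {b, e, f, g}  B5 = {a, b, g, h}  B6 = {b, c, f, g}
Tree: B1–B2, B2–B3, B3–B4, B3–B5, B4–B6
The largest bag has 4 vertices, giving width 3; this decomposition certifies tw(G) ≤ 3. On the other hand G contains the 4-clique {d, g, h, i}. A clique must lie in a single bag of any decomposition, so no decomposition can have width below 3. Hence tw(G) = 3 exactly.

3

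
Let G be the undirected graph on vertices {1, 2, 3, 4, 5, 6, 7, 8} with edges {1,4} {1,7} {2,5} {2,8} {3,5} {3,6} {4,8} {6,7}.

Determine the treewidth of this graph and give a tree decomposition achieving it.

The largest bag has 3 vertices, giving width 2; this decomposition certifies tw(G) ≤ 2. The edges 8–2–5–3–6–7–1–4–8 form a cycle, so G is not a tree and its treewidth is at least 2. The upper and lower bounds meet at 2, so that is the treewidth.

Treewidth 2.
Bags: B1 = {2, 5, 8}  B2 = {3, 5, 8}  B3 = {3, 6, 8}  B4 = {6, 7, 8}  B5 = {1, 7, 8}  B6 = {1, 4, 8}
Tree: B1–B2, B2–B3, B3–B4, B4–B5, B5–B6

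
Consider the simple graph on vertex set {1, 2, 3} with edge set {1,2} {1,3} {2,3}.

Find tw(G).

2

A width-2 tree decomposition is:
Bags: B1 = {1, 2, 3}
Tree: (single bag)
With just one bag of size 3, the width is 3 − 1 = 2, so tw(G) ≤ 2. Conversely, {1, 2, 3} is a clique of size 3, and the vertices of any clique must share a bag in every tree decomposition; so some bag has ≥ 3 vertices and tw(G) ≥ 2. Therefore the treewidth is 2.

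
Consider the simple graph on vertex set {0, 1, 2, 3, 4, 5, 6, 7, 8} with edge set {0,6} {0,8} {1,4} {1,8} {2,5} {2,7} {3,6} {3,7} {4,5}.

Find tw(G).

A width-2 tree decomposition is:
Bags: B1 = {0, 6, 8}  B2 = {3, 6, 8}  B3 = {3, 7, 8}  B4 = {2, 7, 8}  B5 = {2, 5, 8}  B6 = {4, 5, 8}  B7 = {1, 4, 8}
Tree: B1–B2, B2–B3, B3–B4, B4–B5, B5–B6, B6–B7
The largest bag has 3 vertices, giving width 2; this decomposition certifies tw(G) ≤ 2. The edges 8–0–6–3–7–2–5–4–1–8 form a cycle, so G is not a tree and its treewidth is at least 2. The upper and lower bounds meet at 2, so that is the treewidth.

2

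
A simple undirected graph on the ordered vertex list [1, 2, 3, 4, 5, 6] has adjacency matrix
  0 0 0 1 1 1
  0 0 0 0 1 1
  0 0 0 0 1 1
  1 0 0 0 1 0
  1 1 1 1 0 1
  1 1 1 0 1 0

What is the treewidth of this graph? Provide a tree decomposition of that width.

Treewidth 2.
Bags: B1 = {1, 5, 6}  B2 = {2, 5, 6}  B3 = {1, 4, 5}  B4 = {3, 5, 6}
Tree: B1–B2, B1–B3, B1–B4

Each bag holds 3 vertices, so the decomposition has width 2, which upper-bounds the treewidth. For the lower bound, the 3 vertices {1, 4, 5} are pairwise adjacent, and any tree decomposition puts a clique entirely inside one bag — forcing width ≥ 2. The upper and lower bounds meet at 2, so that is the treewidth.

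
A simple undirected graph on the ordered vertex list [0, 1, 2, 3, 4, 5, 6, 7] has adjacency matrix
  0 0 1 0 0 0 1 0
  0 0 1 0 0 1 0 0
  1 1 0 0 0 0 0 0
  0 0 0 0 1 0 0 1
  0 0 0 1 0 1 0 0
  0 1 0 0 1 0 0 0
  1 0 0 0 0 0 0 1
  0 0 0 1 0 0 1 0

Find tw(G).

A width-2 tree decomposition is:
Bags: B1 = {3, 4, 7}  B2 = {4, 5, 7}  B3 = {1, 5, 7}  B4 = {1, 2, 7}  B5 = {0, 2, 7}  B6 = {0, 6, 7}
Tree: B1–B2, B2–B3, B3–B4, B4–B5, B5–B6
The largest bag has 3 vertices, giving width 2; this decomposition certifies tw(G) ≤ 2. The edges 7–3–4–5–1–2–0–6–7 form a cycle, so G is not a tree and its treewidth is at least 2. Therefore the treewidth is 2.

2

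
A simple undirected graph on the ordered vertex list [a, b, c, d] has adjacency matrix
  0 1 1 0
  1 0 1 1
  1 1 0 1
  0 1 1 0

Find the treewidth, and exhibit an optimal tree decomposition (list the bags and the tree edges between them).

Each bag holds 3 vertices, so the decomposition has width 2, which upper-bounds the treewidth. Conversely, {b, c, d} is a clique of size 3, and the vertices of any clique must share a bag in every tree decomposition; so some bag has ≥ 3 vertices and tw(G) ≥ 2. Combining the bounds, tw(G) = 2.

Treewidth 2.
One optimal decomposition is:
Bags: B1 = {b, c, d}  B2 = {a, b, c}
Tree: B1–B2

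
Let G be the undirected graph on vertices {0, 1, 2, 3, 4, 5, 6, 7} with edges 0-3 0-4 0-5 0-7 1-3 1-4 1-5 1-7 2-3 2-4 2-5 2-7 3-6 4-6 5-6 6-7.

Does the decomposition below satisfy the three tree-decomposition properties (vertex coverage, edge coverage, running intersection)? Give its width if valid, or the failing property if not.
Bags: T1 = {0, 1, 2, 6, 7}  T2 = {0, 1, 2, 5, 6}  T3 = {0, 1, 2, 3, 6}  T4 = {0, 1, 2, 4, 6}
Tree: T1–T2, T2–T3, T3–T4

Yes; width 4.

Checking the three conditions: (i) the bags cover all of {0, 1, 2, 3, 4, 5, 6, 7}; (ii) for each edge, some bag contains both endpoints; (iii) the bags containing any fixed vertex form a subtree. All hold, so the decomposition is valid with width 5 − 1 = 4.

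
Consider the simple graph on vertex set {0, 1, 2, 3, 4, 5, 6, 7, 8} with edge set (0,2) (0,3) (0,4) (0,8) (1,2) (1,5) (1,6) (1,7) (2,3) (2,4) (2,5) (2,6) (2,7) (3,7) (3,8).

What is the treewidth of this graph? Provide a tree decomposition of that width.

Every bag has size at most 3, so the width is 3 − 1 = 2 and tw(G) ≤ 2. On the other hand G contains the 3-clique {0, 3, 8}. A clique must lie in a single bag of any decomposition, so no decomposition can have width below 2. Hence tw(G) = 2 exactly.

Treewidth 2.
Bags: B1 = {2, 3, 7}  B2 = {1, 2, 7}  B3 = {1, 2, 6}  B4 = {0, 2, 3}  B5 = {0, 2, 4}  B6 = {1, 2, 5}  B7 = {0, 3, 8}
Tree: B1–B2, B2–B3, B1–B4, B4–B5, B3–B6, B4–B7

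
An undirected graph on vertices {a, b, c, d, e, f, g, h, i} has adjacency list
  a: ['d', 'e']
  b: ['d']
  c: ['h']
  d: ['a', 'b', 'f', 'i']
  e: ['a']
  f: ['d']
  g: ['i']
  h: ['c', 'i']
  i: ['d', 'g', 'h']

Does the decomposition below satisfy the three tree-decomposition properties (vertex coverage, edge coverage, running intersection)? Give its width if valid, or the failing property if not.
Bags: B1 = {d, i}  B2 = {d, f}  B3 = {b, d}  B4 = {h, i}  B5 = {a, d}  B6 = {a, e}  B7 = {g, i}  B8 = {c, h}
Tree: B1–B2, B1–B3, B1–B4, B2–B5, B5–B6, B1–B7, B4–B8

Yes; width 1.

Vertex coverage: the bags together contain {a, b, c, d, e, f, g, h, i}, the full vertex set. Edge coverage: each edge of G has both endpoints in at least one bag. Running intersection: for every vertex, the bags containing it form a connected subtree. All three properties hold, so this is a valid tree decomposition of width max|bag| − 1 = 1, and hence tw(G) ≤ 1.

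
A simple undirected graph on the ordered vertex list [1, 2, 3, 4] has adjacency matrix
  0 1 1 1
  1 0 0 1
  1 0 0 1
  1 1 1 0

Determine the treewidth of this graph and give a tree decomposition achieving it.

Every bag has size at most 3, so the width is 3 − 1 = 2 and tw(G) ≤ 2. On the other hand G contains the 3-clique {1, 2, 4}. A clique must lie in a single bag of any decomposition, so no decomposition can have width below 2. Therefore the treewidth is 2.

Treewidth 2.
Bags: B1 = {1, 3, 4}  B2 = {1, 2, 4}
Tree: B1–B2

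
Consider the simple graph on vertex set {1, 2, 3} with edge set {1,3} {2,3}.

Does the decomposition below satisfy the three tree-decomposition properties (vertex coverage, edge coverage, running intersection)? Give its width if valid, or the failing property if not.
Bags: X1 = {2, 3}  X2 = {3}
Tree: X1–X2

A tree decomposition must satisfy three properties: every vertex lies in some bag; for every edge, both endpoints lie together in some bag; and for every vertex, the bags containing it form a connected subtree. Here vertex 1 appears in no bag, so the decomposition is invalid.

No — vertex 1 appears in no bag.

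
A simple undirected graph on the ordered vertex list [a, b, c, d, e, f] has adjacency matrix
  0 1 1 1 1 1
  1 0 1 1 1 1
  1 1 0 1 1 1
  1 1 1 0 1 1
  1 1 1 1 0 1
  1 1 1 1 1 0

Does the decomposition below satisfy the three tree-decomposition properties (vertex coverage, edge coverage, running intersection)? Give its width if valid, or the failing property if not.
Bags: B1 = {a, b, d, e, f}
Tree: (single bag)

A tree decomposition must satisfy three properties: every vertex lies in some bag; for every edge, both endpoints lie together in some bag; and for every vertex, the bags containing it form a connected subtree. Here vertex c appears in no bag, so the decomposition is invalid.

No — vertex c appears in no bag.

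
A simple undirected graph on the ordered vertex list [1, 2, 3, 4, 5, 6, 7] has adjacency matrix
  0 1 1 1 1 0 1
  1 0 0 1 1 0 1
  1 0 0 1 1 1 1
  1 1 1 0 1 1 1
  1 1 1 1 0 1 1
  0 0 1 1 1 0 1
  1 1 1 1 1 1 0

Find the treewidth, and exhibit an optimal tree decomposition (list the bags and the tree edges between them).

Treewidth 4.
Bags: B1 = {1, 3, 4, 5, 7}  B2 = {3, 4, 5, 6, 7}  B3 = {1, 2, 4, 5, 7}
Tree: B1–B2, B1–B3

Every bag has size at most 5, so the width is 5 − 1 = 4 and tw(G) ≤ 4. On the other hand G contains the 5-clique {1, 2, 4, 5, 7}. A clique must lie in a single bag of any decomposition, so no decomposition can have width below 4. Combining the bounds, tw(G) = 4.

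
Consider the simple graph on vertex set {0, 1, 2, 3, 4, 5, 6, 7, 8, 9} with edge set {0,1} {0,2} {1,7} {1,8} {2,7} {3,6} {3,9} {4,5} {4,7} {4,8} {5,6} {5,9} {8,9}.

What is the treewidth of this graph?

A width-2 tree decomposition is:
Bags: B1 = {0, 1, 2}  B2 = {1, 2, 7}  B3 = {1, 7, 8}  B4 = {4, 7, 8}  B5 = {4, 8, 9}  B6 = {4, 5, 9}  B7 = {3, 5, 9}  B8 = {3, 5, 6}
Tree: B1–B2, B2–B3, B3–B4, B4–B5, B5–B6, B6–B7, B7–B8
The largest bag has 3 vertices, giving width 2; this decomposition certifies tw(G) ≤ 2. The edges 0–2–7–1–0 form a cycle, so G is not a tree and its treewidth is at least 2. Therefore the treewidth is 2.

2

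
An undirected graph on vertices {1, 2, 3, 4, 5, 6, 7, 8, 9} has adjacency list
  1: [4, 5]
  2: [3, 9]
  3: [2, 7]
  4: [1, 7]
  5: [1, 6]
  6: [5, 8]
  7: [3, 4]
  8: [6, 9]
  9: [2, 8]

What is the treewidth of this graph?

A width-2 tree decomposition is:
Bags: B1 = {5, 6, 8}  B2 = {5, 8, 9}  B3 = {2, 5, 9}  B4 = {2, 3, 5}  B5 = {3, 5, 7}  B6 = {4, 5, 7}  B7 = {1, 4, 5}
Tree: B1–B2, B2–B3, B3–B4, B4–B5, B5–B6, B6–B7
The largest bag has 3 vertices, giving width 2; this decomposition certifies tw(G) ≤ 2. The edges 5–6–8–9–2–3–7–4–1–5 form a cycle, so G is not a tree and its treewidth is at least 2. Combining the bounds, tw(G) = 2.

2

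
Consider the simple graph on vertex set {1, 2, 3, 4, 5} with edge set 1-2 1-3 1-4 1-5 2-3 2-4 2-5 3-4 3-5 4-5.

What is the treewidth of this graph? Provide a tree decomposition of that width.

A single bag containing all 5 vertices is trivially a valid decomposition of width 4. On the other hand G contains the 5-clique {1, 2, 3, 4, 5}. A clique must lie in a single bag of any decomposition, so no decomposition can have width below 4. The upper and lower bounds meet at 4, so that is the treewidth.

Treewidth 4.
One optimal decomposition is:
Bags: B1 = {1, 2, 3, 4, 5}
Tree: (single bag)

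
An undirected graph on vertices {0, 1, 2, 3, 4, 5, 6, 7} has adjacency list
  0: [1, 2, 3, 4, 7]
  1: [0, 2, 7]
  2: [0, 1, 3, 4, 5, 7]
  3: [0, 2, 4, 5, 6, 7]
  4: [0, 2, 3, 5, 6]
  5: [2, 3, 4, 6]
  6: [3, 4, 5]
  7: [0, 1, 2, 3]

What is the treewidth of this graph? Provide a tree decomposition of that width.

Treewidth 3.
Bags: B1 = {2, 3, 4, 5}  B2 = {0, 2, 3, 4}  B3 = {3, 4, 5, 6}  B4 = {0, 2, 3, 7}  B5 = {0, 1, 2, 7}
Tree: B1–B2, B1–B3, B2–B4, B4–B5

Each bag holds 4 vertices, so the decomposition has width 3, which upper-bounds the treewidth. Conversely, {0, 1, 2, 7} is a clique of size 4, and the vertices of any clique must share a bag in every tree decomposition; so some bag has ≥ 4 vertices and tw(G) ≥ 3. Combining the bounds, tw(G) = 3.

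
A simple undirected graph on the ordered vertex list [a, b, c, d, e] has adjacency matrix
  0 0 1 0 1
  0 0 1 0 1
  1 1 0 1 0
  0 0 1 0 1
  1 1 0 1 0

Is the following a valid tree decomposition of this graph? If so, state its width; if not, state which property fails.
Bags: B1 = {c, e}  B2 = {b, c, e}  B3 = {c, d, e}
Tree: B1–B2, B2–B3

A tree decomposition must satisfy three properties: every vertex lies in some bag; for every edge, both endpoints lie together in some bag; and for every vertex, the bags containing it form a connected subtree. Here vertex a appears in no bag, so the decomposition is invalid.

No — vertex a appears in no bag.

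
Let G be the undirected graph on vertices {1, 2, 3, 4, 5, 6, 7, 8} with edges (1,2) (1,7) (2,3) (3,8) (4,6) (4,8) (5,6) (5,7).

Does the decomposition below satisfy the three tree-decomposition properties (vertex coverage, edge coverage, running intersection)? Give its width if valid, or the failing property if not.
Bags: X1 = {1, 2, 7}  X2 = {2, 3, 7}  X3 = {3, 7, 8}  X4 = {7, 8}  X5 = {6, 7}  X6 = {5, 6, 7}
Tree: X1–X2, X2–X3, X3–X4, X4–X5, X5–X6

A tree decomposition must satisfy three properties: every vertex lies in some bag; for every edge, both endpoints lie together in some bag; and for every vertex, the bags containing it form a connected subtree. Here vertex 4 appears in no bag, so the decomposition is invalid.

No — vertex 4 appears in no bag.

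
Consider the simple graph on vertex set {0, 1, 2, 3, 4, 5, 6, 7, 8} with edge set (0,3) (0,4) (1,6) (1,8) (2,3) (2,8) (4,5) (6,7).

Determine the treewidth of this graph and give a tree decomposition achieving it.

Treewidth 1.
One such decomposition:
Bags: B1 = {6, 7}  B2 = {1, 6}  B3 = {1, 8}  B4 = {2, 8}  B5 = {2, 3}  B6 = {0, 3}  B7 = {0, 4}  B8 = {4, 5}
Tree: B1–B2, B2–B3, B3–B4, B4–B5, B5–B6, B6–B7, B7–B8

Every bag has size at most 2, so the width is 2 − 1 = 1 and tw(G) ≤ 1. Any graph with an edge has treewidth ≥ 1, and G has the edge 7–6. Therefore the treewidth is 1.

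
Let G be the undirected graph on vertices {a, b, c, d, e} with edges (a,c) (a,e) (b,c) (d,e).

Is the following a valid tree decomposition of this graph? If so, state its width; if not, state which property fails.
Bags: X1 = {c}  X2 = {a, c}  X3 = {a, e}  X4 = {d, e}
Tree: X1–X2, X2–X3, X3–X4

A tree decomposition must satisfy three properties: every vertex lies in some bag; for every edge, both endpoints lie together in some bag; and for every vertex, the bags containing it form a connected subtree. Here vertex b appears in no bag, so the decomposition is invalid.

No — vertex b appears in no bag.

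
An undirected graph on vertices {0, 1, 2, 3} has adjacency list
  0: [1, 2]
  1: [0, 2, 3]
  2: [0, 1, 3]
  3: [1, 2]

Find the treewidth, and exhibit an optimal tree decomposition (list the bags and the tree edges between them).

Each bag holds 3 vertices, so the decomposition has width 2, which upper-bounds the treewidth. For the lower bound, the 3 vertices {0, 1, 2} are pairwise adjacent, and any tree decomposition puts a clique entirely inside one bag — forcing width ≥ 2. Hence tw(G) = 2 exactly.

Treewidth 2.
One optimal decomposition is:
Bags: B1 = {1, 2, 3}  B2 = {0, 1, 2}
Tree: B1–B2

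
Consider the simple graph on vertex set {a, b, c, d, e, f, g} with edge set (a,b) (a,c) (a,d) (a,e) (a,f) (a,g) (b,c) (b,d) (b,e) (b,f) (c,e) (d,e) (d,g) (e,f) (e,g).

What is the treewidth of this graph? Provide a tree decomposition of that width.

Treewidth 3.
One optimal decomposition is:
Bags: B1 = {a, b, d, e}  B2 = {a, d, e, g}  B3 = {a, b, e, f}  B4 = {a, b, c, e}
Tree: B1–B2, B1–B3, B3–B4

Each bag holds 4 vertices, so the decomposition has width 3, which upper-bounds the treewidth. On the other hand G contains the 4-clique {a, d, e, g}. A clique must lie in a single bag of any decomposition, so no decomposition can have width below 3. The upper and lower bounds meet at 3, so that is the treewidth.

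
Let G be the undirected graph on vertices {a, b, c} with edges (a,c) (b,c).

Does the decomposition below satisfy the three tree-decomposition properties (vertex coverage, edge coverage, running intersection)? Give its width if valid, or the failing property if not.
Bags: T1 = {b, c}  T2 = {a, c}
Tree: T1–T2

Yes; width 1.

Vertex coverage: the bags together contain {a, b, c}, the full vertex set. Edge coverage: each edge of G has both endpoints in at least one bag. Running intersection: for every vertex, the bags containing it form a connected subtree. All three properties hold, so this is a valid tree decomposition of width max|bag| − 1 = 1, and hence tw(G) ≤ 1.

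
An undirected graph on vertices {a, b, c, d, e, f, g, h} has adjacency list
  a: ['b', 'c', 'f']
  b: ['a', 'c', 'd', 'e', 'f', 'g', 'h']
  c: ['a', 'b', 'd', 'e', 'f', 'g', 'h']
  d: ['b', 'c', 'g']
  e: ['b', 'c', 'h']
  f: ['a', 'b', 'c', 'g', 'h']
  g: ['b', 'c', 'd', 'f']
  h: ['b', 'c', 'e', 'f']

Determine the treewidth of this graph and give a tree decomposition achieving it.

Every bag has size at most 4, so the width is 4 − 1 = 3 and tw(G) ≤ 3. On the other hand G contains the 4-clique {b, c, d, g}. A clique must lie in a single bag of any decomposition, so no decomposition can have width below 3. Hence tw(G) = 3 exactly.

Treewidth 3.
One such decomposition:
Bags: B1 = {b, c, f, h}  B2 = {b, c, f, g}  B3 = {b, c, e, h}  B4 = {a, b, c, f}  B5 = {b, c, d, g}
Tree: B1–B2, B1–B3, B2–B4, B2–B5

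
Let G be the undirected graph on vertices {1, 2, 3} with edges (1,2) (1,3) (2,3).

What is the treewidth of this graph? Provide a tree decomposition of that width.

Treewidth 2.
One such decomposition:
Bags: B1 = {1, 2, 3}
Tree: (single bag)

A single bag containing all 3 vertices is trivially a valid decomposition of width 2. For the lower bound, the 3 vertices {1, 2, 3} are pairwise adjacent, and any tree decomposition puts a clique entirely inside one bag — forcing width ≥ 2. Therefore the treewidth is 2.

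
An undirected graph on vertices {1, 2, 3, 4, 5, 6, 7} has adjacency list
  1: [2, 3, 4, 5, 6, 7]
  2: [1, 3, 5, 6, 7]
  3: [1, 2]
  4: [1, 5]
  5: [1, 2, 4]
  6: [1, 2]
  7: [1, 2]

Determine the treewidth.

A width-2 tree decomposition is:
Bags: B1 = {1, 2, 6}  B2 = {1, 2, 5}  B3 = {1, 4, 5}  B4 = {1, 2, 3}  B5 = {1, 2, 7}
Tree: B1–B2, B2–B3, B2–B4, B4–B5
Every bag has size at most 3, so the width is 3 − 1 = 2 and tw(G) ≤ 2. Conversely, {1, 2, 3} is a clique of size 3, and the vertices of any clique must share a bag in every tree decomposition; so some bag has ≥ 3 vertices and tw(G) ≥ 2. The upper and lower bounds meet at 2, so that is the treewidth.

2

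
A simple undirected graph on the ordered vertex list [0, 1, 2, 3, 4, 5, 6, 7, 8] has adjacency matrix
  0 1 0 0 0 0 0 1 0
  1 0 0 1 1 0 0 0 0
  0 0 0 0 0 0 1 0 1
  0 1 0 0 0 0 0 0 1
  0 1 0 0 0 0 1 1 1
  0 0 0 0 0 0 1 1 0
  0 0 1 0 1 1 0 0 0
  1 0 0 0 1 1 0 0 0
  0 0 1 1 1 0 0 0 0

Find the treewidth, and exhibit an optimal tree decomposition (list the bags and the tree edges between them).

Treewidth 3.
One such decomposition:
Bags: B1 = {1, 2, 3, 8}  B2 = {1, 2, 4, 8}  B3 = {1, 2, 4, 6}  B4 = {0, 1, 4, 6}  B5 = {0, 4, 6, 7}  B6 = {0, 5, 6, 7}
Tree: B1–B2, B2–B3, B3–B4, B4–B5, B5–B6

Every bag has size at most 4, so the width is 4 − 1 = 3 and tw(G) ≤ 3. For the lower bound: the 4 vertex sets {2,3,8}, {1}, {4}, {0,5,6,7} are disjoint, each induces a connected subgraph, and every pair is joined by at least one edge of G. Contracting each set to a single vertex therefore yields K_{4} as a minor, and since treewidth is minor-monotone, tw(G) ≥ tw(K_{4}) = 3. The upper and lower bounds meet at 3, so that is the treewidth.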